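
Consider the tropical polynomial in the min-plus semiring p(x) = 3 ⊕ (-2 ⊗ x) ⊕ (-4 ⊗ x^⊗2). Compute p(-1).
p(-1) = -6

A tropical monomial a ⊗ x^⊗i evaluates to a + i · x. Evaluating each term at x = -1:
  Term 0 contributes 3 + 0 · -1 = 3
  Term 1 contributes -2 + 1 · -1 = -3
  Term 2 contributes -4 + 2 · -1 = -6
p(-1) = ⊕ of these = min[3, -3, -6] = -6.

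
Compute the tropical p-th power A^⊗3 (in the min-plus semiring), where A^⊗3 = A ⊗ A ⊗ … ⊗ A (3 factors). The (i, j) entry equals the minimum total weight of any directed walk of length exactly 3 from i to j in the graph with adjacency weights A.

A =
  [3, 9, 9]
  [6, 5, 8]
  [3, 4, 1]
A^⊗3 =
  [9, 14, 11]
  [12, 13, 10]
  [5, 6, 3]

Each entry (A^⊗3)_ij equals the minimum over all length-3 walks i = v_0 → v_1 → … → v_3 = j of Σ_t A[v_t][v_{t+1}]. For example, for (i, j) = (0, 2) we minimise over 9 possible intermediate vertex sequences; the minimum is 11, attained along the walk 0 → 2 → 2 → 2.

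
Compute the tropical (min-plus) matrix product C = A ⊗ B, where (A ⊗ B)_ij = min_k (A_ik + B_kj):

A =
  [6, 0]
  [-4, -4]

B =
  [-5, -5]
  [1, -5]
A ⊗ B =
  [1, -5]
  [-9, -9]

Apply the min-plus product entry-by-entry:
  C[0][0] = min over k of (A[0][0] + B[0][0] = 6 + -5 = 1, A[0][1] + B[1][0] = 0 + 1 = 1) = 1 (attained at k = 0)
  C[0][1] = min over k of (A[0][0] + B[0][1] = 6 + -5 = 1, A[0][1] + B[1][1] = 0 + -5 = -5) = -5 (attained at k = 1)
  C[1][0] = min over k of (A[1][0] + B[0][0] = -4 + -5 = -9, A[1][1] + B[1][0] = -4 + 1 = -3) = -9 (attained at k = 0)
  C[1][1] = min over k of (A[1][0] + B[0][1] = -4 + -5 = -9, A[1][1] + B[1][1] = -4 + -5 = -9) = -9 (attained at k = 0)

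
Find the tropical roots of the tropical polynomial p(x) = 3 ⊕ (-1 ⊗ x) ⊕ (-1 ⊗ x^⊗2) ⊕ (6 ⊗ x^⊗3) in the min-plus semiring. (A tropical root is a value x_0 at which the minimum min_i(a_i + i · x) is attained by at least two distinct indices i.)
Roots: {-7, 0, 4}

Each tropical root is a break point of the lower envelope of the lines y = a_i + i · x (there are 4 lines, with slopes 0, 1, ..., 3). Only the lines that attain the minimum somewhere contribute to roots; other lines are dominated. Here the surviving (envelope) indices are i = 3, i = 2, i = 1, i = 0.
Intersections between consecutive envelope lines give the roots: for adjacent envelope indices i < j the intersection is x = (a_i − a_j) / (j − i). Reading off the sorted break points: {-7, 0, 4}.
Verification: at each break x_0, at least two indices attain the minimum of min_i(a_i + i · x_0).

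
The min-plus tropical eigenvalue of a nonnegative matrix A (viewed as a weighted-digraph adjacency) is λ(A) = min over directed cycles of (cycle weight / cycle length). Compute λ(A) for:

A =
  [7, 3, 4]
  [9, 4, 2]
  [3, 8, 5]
λ(A) = 8/3

Enumerate directed cycles and compute their means (weight / length). Sample:
  cycle 0 → 0: weight = 7, length = 1, mean = 7/1 ≈ 7.000
  cycle 1 → 1: weight = 4, length = 1, mean = 4/1 ≈ 4.000
  cycle 2 → 2: weight = 5, length = 1, mean = 5/1 ≈ 5.000
  cycle 0 → 1 → 0: weight = 12, length = 2, mean = 12/2 ≈ 6.000
  cycle 0 → 2 → 0: weight = 7, length = 2, mean = 7/2 ≈ 3.500
  cycle 1 → 0 → 1: weight = 12, length = 2, mean = 12/2 ≈ 6.000
Minimum mean = 2.667, attained e.g. along the cycle 0 → 1 → 2 → 0 with weight 8 and length 3. So λ(A) = 8/3 = 8/3.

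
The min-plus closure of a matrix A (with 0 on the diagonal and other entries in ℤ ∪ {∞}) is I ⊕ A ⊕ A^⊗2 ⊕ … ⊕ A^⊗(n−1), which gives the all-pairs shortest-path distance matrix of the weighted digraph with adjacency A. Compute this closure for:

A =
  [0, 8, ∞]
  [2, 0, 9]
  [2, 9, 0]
Closure =
  [0, 8, 17]
  [2, 0, 9]
  [2, 9, 0]

This is the Floyd-Warshall all-pairs shortest-path computation. For each intermediate vertex k = 0, 1, …, 2, update dist[i][j] ← min(dist[i][j], dist[i][k] + dist[k][j]). The final matrix gives, for each (i, j), the minimum total weight of any directed path from i to j (possibly empty when i = j).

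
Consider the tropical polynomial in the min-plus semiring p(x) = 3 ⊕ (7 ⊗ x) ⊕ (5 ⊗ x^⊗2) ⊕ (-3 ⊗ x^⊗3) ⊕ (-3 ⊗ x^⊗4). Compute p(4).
p(4) = 3

A tropical monomial a ⊗ x^⊗i evaluates to a + i · x. Evaluating each term at x = 4:
  Term 0 contributes 3 + 0 · 4 = 3
  Term 1 contributes 7 + 1 · 4 = 11
  Term 2 contributes 5 + 2 · 4 = 13
  Term 3 contributes -3 + 3 · 4 = 9
  Term 4 contributes -3 + 4 · 4 = 13
p(4) = ⊕ of these = min[3, 11, 13, 9, 13] = 3.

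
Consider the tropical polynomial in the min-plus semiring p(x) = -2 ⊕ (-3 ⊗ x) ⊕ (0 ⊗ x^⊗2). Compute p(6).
p(6) = -2

A tropical monomial a ⊗ x^⊗i evaluates to a + i · x. Evaluating each term at x = 6:
  Term 0 contributes -2 + 0 · 6 = -2
  Term 1 contributes -3 + 1 · 6 = 3
  Term 2 contributes 0 + 2 · 6 = 12
p(6) = ⊕ of these = min[-2, 3, 12] = -2.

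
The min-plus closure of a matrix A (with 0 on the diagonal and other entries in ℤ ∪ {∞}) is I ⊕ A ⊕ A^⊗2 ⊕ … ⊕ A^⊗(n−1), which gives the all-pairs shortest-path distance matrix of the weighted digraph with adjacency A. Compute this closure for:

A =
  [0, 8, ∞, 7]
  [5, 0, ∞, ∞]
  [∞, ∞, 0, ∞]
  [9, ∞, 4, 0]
Closure =
  [0, 8, 11, 7]
  [5, 0, 16, 12]
  [∞, ∞, 0, ∞]
  [9, 17, 4, 0]

This is the Floyd-Warshall all-pairs shortest-path computation. For each intermediate vertex k = 0, 1, …, 3, update dist[i][j] ← min(dist[i][j], dist[i][k] + dist[k][j]). The final matrix gives, for each (i, j), the minimum total weight of any directed path from i to j (possibly empty when i = j).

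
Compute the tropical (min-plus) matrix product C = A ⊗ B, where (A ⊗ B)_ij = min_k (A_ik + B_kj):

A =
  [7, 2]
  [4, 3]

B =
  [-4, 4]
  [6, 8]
A ⊗ B =
  [3, 10]
  [0, 8]

Apply the min-plus product entry-by-entry:
  C[0][0] = min over k of (A[0][0] + B[0][0] = 7 + -4 = 3, A[0][1] + B[1][0] = 2 + 6 = 8) = 3 (attained at k = 0)
  C[0][1] = min over k of (A[0][0] + B[0][1] = 7 + 4 = 11, A[0][1] + B[1][1] = 2 + 8 = 10) = 10 (attained at k = 1)
  C[1][0] = min over k of (A[1][0] + B[0][0] = 4 + -4 = 0, A[1][1] + B[1][0] = 3 + 6 = 9) = 0 (attained at k = 0)
  C[1][1] = min over k of (A[1][0] + B[0][1] = 4 + 4 = 8, A[1][1] + B[1][1] = 3 + 8 = 11) = 8 (attained at k = 0)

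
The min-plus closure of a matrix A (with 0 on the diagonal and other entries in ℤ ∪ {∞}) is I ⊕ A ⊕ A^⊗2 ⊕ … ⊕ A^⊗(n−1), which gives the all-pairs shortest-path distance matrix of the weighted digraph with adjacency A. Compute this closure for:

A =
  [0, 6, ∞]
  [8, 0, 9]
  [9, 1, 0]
Closure =
  [0, 6, 15]
  [8, 0, 9]
  [9, 1, 0]

This is the Floyd-Warshall all-pairs shortest-path computation. For each intermediate vertex k = 0, 1, …, 2, update dist[i][j] ← min(dist[i][j], dist[i][k] + dist[k][j]). The final matrix gives, for each (i, j), the minimum total weight of any directed path from i to j (possibly empty when i = j).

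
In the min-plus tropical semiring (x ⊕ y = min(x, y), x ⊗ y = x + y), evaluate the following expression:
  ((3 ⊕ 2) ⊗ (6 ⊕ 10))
((3 ⊕ 2) ⊗ (6 ⊕ 10)) = 8

Expand innermost to outermost. Recall ⊕ takes the minimum of its arguments and ⊗ takes their sum. Working out the expression ((3 ⊕ 2) ⊗ (6 ⊕ 10)) gives 8.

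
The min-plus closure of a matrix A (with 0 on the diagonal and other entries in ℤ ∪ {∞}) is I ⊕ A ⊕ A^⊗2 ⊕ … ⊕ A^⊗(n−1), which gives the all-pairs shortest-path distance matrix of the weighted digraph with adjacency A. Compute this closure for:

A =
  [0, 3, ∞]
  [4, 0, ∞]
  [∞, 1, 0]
Closure =
  [0, 3, ∞]
  [4, 0, ∞]
  [5, 1, 0]

This is the Floyd-Warshall all-pairs shortest-path computation. For each intermediate vertex k = 0, 1, …, 2, update dist[i][j] ← min(dist[i][j], dist[i][k] + dist[k][j]). The final matrix gives, for each (i, j), the minimum total weight of any directed path from i to j (possibly empty when i = j).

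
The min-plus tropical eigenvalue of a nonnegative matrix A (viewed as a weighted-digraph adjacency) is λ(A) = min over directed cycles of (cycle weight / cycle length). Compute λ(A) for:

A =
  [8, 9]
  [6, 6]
λ(A) = 6

Enumerate directed cycles and compute their means (weight / length). Sample:
  cycle 0 → 0: weight = 8, length = 1, mean = 8/1 ≈ 8.000
  cycle 1 → 1: weight = 6, length = 1, mean = 6/1 ≈ 6.000
  cycle 0 → 1 → 0: weight = 15, length = 2, mean = 15/2 ≈ 7.500
  cycle 1 → 0 → 1: weight = 15, length = 2, mean = 15/2 ≈ 7.500
Minimum mean = 6.000, attained e.g. along the cycle 1 → 1 with weight 6 and length 1. So λ(A) = 6/1 = 6.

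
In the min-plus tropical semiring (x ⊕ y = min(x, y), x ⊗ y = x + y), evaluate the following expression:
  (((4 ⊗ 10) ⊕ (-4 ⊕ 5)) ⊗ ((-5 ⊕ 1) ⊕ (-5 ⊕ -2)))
(((4 ⊗ 10) ⊕ (-4 ⊕ 5)) ⊗ ((-5 ⊕ 1) ⊕ (-5 ⊕ -2))) = -9

Expand innermost to outermost. Recall ⊕ takes the minimum of its arguments and ⊗ takes their sum. Working out the expression (((4 ⊗ 10) ⊕ (-4 ⊕ 5)) ⊗ ((-5 ⊕ 1) ⊕ (-5 ⊕ -2))) gives -9.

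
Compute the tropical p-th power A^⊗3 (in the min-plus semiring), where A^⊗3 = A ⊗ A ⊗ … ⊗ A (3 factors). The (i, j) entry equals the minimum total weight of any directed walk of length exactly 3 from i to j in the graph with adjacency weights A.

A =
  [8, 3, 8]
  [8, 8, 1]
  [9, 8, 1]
A^⊗3 =
  [13, 12, 5]
  [11, 10, 3]
  [11, 10, 3]

Each entry (A^⊗3)_ij equals the minimum over all length-3 walks i = v_0 → v_1 → … → v_3 = j of Σ_t A[v_t][v_{t+1}]. For example, for (i, j) = (0, 2) we minimise over 9 possible intermediate vertex sequences; the minimum is 5, attained along the walk 0 → 1 → 2 → 2.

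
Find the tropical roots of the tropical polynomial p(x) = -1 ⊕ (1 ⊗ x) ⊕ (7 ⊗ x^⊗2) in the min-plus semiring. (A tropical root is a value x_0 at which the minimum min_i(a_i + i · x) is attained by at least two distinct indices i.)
Roots: {-6, -2}

Each tropical root is a break point of the lower envelope of the lines y = a_i + i · x (there are 3 lines, with slopes 0, 1, ..., 2). Only the lines that attain the minimum somewhere contribute to roots; other lines are dominated. Here the surviving (envelope) indices are i = 2, i = 1, i = 0.
Intersections between consecutive envelope lines give the roots: for adjacent envelope indices i < j the intersection is x = (a_i − a_j) / (j − i). Reading off the sorted break points: {-6, -2}.
Verification: at each break x_0, at least two indices attain the minimum of min_i(a_i + i · x_0).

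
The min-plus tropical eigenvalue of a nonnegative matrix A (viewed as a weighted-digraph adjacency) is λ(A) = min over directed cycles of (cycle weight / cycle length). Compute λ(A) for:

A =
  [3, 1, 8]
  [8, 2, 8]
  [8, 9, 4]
λ(A) = 2

Enumerate directed cycles and compute their means (weight / length). Sample:
  cycle 0 → 0: weight = 3, length = 1, mean = 3/1 ≈ 3.000
  cycle 1 → 1: weight = 2, length = 1, mean = 2/1 ≈ 2.000
  cycle 2 → 2: weight = 4, length = 1, mean = 4/1 ≈ 4.000
  cycle 0 → 1 → 0: weight = 9, length = 2, mean = 9/2 ≈ 4.500
  cycle 0 → 2 → 0: weight = 16, length = 2, mean = 16/2 ≈ 8.000
  cycle 1 → 0 → 1: weight = 9, length = 2, mean = 9/2 ≈ 4.500
Minimum mean = 2.000, attained e.g. along the cycle 1 → 1 with weight 2 and length 1. So λ(A) = 2/1 = 2.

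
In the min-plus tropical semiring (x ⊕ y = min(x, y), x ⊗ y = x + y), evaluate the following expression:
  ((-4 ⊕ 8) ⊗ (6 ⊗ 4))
((-4 ⊕ 8) ⊗ (6 ⊗ 4)) = 6

Expand innermost to outermost. Recall ⊕ takes the minimum of its arguments and ⊗ takes their sum. Working out the expression ((-4 ⊕ 8) ⊗ (6 ⊗ 4)) gives 6.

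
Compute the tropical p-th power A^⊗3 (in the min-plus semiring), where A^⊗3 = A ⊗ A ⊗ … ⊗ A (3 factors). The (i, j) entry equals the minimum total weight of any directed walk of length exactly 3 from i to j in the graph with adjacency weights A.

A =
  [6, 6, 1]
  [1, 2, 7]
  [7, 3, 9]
A^⊗3 =
  [5, 6, 8]
  [5, 5, 4]
  [6, 7, 5]

Each entry (A^⊗3)_ij equals the minimum over all length-3 walks i = v_0 → v_1 → … → v_3 = j of Σ_t A[v_t][v_{t+1}]. For example, for (i, j) = (0, 2) we minimise over 9 possible intermediate vertex sequences; the minimum is 8, attained along the walk 0 → 1 → 0 → 2.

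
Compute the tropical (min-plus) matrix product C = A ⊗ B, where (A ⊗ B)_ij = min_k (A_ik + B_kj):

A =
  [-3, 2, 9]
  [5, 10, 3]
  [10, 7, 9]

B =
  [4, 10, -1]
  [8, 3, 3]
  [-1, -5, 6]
A ⊗ B =
  [1, 4, -4]
  [2, -2, 4]
  [8, 4, 9]

Apply the min-plus product entry-by-entry:
  C[0][0] = min over k of (A[0][0] + B[0][0] = -3 + 4 = 1, A[0][1] + B[1][0] = 2 + 8 = 10, A[0][2] + B[2][0] = 9 + -1 = 8) = 1 (attained at k = 0)
  C[0][1] = min over k of (A[0][0] + B[0][1] = -3 + 10 = 7, A[0][1] + B[1][1] = 2 + 3 = 5, A[0][2] + B[2][1] = 9 + -5 = 4) = 4 (attained at k = 2)
  C[0][2] = min over k of (A[0][0] + B[0][2] = -3 + -1 = -4, A[0][1] + B[1][2] = 2 + 3 = 5, A[0][2] + B[2][2] = 9 + 6 = 15) = -4 (attained at k = 0)
  C[1][0] = min over k of (A[1][0] + B[0][0] = 5 + 4 = 9, A[1][1] + B[1][0] = 10 + 8 = 18, A[1][2] + B[2][0] = 3 + -1 = 2) = 2 (attained at k = 2)
  C[1][1] = min over k of (A[1][0] + B[0][1] = 5 + 10 = 15, A[1][1] + B[1][1] = 10 + 3 = 13, A[1][2] + B[2][1] = 3 + -5 = -2) = -2 (attained at k = 2)
  C[1][2] = min over k of (A[1][0] + B[0][2] = 5 + -1 = 4, A[1][1] + B[1][2] = 10 + 3 = 13, A[1][2] + B[2][2] = 3 + 6 = 9) = 4 (attained at k = 0)
  C[2][0] = min over k of (A[2][0] + B[0][0] = 10 + 4 = 14, A[2][1] + B[1][0] = 7 + 8 = 15, A[2][2] + B[2][0] = 9 + -1 = 8) = 8 (attained at k = 2)
  C[2][1] = min over k of (A[2][0] + B[0][1] = 10 + 10 = 20, A[2][1] + B[1][1] = 7 + 3 = 10, A[2][2] + B[2][1] = 9 + -5 = 4) = 4 (attained at k = 2)
  C[2][2] = min over k of (A[2][0] + B[0][2] = 10 + -1 = 9, A[2][1] + B[1][2] = 7 + 3 = 10, A[2][2] + B[2][2] = 9 + 6 = 15) = 9 (attained at k = 0)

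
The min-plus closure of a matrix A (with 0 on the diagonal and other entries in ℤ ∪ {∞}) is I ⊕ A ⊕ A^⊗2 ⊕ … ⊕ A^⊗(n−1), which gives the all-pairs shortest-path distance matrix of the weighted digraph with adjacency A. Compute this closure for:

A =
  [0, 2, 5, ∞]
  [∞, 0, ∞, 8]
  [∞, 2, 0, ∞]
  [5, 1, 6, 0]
Closure =
  [0, 2, 5, 10]
  [13, 0, 14, 8]
  [15, 2, 0, 10]
  [5, 1, 6, 0]

This is the Floyd-Warshall all-pairs shortest-path computation. For each intermediate vertex k = 0, 1, …, 3, update dist[i][j] ← min(dist[i][j], dist[i][k] + dist[k][j]). The final matrix gives, for each (i, j), the minimum total weight of any directed path from i to j (possibly empty when i = j).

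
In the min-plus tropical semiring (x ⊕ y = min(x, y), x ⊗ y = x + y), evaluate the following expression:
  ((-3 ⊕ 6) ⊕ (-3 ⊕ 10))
((-3 ⊕ 6) ⊕ (-3 ⊕ 10)) = -3

Expand innermost to outermost. Recall ⊕ takes the minimum of its arguments and ⊗ takes their sum. Working out the expression ((-3 ⊕ 6) ⊕ (-3 ⊕ 10)) gives -3.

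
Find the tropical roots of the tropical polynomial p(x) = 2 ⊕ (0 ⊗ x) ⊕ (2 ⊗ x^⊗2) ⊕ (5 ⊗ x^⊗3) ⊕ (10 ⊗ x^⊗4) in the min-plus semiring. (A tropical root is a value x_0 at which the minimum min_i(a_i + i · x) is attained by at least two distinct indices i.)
Roots: {-5, -3, -2, 2}

Each tropical root is a break point of the lower envelope of the lines y = a_i + i · x (there are 5 lines, with slopes 0, 1, ..., 4). Only the lines that attain the minimum somewhere contribute to roots; other lines are dominated. Here the surviving (envelope) indices are i = 4, i = 3, i = 2, i = 1, i = 0.
Intersections between consecutive envelope lines give the roots: for adjacent envelope indices i < j the intersection is x = (a_i − a_j) / (j − i). Reading off the sorted break points: {-5, -3, -2, 2}.
Verification: at each break x_0, at least two indices attain the minimum of min_i(a_i + i · x_0).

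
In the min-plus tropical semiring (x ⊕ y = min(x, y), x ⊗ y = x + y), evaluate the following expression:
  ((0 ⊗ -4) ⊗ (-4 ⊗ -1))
((0 ⊗ -4) ⊗ (-4 ⊗ -1)) = -9

Expand innermost to outermost. Recall ⊕ takes the minimum of its arguments and ⊗ takes their sum. Working out the expression ((0 ⊗ -4) ⊗ (-4 ⊗ -1)) gives -9.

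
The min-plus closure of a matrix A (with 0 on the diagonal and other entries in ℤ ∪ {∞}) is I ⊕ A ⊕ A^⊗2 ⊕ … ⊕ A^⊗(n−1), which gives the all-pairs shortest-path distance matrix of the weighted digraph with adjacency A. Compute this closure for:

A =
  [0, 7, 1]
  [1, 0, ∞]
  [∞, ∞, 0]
Closure =
  [0, 7, 1]
  [1, 0, 2]
  [∞, ∞, 0]

This is the Floyd-Warshall all-pairs shortest-path computation. For each intermediate vertex k = 0, 1, …, 2, update dist[i][j] ← min(dist[i][j], dist[i][k] + dist[k][j]). The final matrix gives, for each (i, j), the minimum total weight of any directed path from i to j (possibly empty when i = j).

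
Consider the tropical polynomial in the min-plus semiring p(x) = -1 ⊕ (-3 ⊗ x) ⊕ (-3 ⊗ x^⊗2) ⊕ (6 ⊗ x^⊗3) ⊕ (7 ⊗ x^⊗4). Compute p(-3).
p(-3) = -9

A tropical monomial a ⊗ x^⊗i evaluates to a + i · x. Evaluating each term at x = -3:
  Term 0 contributes -1 + 0 · -3 = -1
  Term 1 contributes -3 + 1 · -3 = -6
  Term 2 contributes -3 + 2 · -3 = -9
  Term 3 contributes 6 + 3 · -3 = -3
  Term 4 contributes 7 + 4 · -3 = -5
p(-3) = ⊕ of these = min[-1, -6, -9, -3, -5] = -9.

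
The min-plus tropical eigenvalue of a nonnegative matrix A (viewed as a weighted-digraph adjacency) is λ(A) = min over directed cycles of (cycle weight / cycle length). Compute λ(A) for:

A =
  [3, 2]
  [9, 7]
λ(A) = 3

Enumerate directed cycles and compute their means (weight / length). Sample:
  cycle 0 → 0: weight = 3, length = 1, mean = 3/1 ≈ 3.000
  cycle 1 → 1: weight = 7, length = 1, mean = 7/1 ≈ 7.000
  cycle 0 → 1 → 0: weight = 11, length = 2, mean = 11/2 ≈ 5.500
  cycle 1 → 0 → 1: weight = 11, length = 2, mean = 11/2 ≈ 5.500
Minimum mean = 3.000, attained e.g. along the cycle 0 → 0 with weight 3 and length 1. So λ(A) = 3/1 = 3.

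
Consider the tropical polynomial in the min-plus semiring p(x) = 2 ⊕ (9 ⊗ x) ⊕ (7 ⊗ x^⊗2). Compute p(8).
p(8) = 2

A tropical monomial a ⊗ x^⊗i evaluates to a + i · x. Evaluating each term at x = 8:
  Term 0 contributes 2 + 0 · 8 = 2
  Term 1 contributes 9 + 1 · 8 = 17
  Term 2 contributes 7 + 2 · 8 = 23
p(8) = ⊕ of these = min[2, 17, 23] = 2.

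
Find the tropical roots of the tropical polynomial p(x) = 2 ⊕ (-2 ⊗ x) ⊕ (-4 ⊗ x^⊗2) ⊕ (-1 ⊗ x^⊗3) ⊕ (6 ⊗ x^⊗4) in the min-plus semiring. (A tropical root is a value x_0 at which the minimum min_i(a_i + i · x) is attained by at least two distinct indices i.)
Roots: {-7, -3, 2, 4}

Each tropical root is a break point of the lower envelope of the lines y = a_i + i · x (there are 5 lines, with slopes 0, 1, ..., 4). Only the lines that attain the minimum somewhere contribute to roots; other lines are dominated. Here the surviving (envelope) indices are i = 4, i = 3, i = 2, i = 1, i = 0.
Intersections between consecutive envelope lines give the roots: for adjacent envelope indices i < j the intersection is x = (a_i − a_j) / (j − i). Reading off the sorted break points: {-7, -3, 2, 4}.
Verification: at each break x_0, at least two indices attain the minimum of min_i(a_i + i · x_0).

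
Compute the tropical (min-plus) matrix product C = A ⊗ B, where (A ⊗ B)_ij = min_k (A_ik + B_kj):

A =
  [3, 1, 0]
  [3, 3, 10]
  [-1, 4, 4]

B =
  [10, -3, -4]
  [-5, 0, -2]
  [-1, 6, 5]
A ⊗ B =
  [-4, 0, -1]
  [-2, 0, -1]
  [-1, -4, -5]

Apply the min-plus product entry-by-entry:
  C[0][0] = min over k of (A[0][0] + B[0][0] = 3 + 10 = 13, A[0][1] + B[1][0] = 1 + -5 = -4, A[0][2] + B[2][0] = 0 + -1 = -1) = -4 (attained at k = 1)
  C[0][1] = min over k of (A[0][0] + B[0][1] = 3 + -3 = 0, A[0][1] + B[1][1] = 1 + 0 = 1, A[0][2] + B[2][1] = 0 + 6 = 6) = 0 (attained at k = 0)
  C[0][2] = min over k of (A[0][0] + B[0][2] = 3 + -4 = -1, A[0][1] + B[1][2] = 1 + -2 = -1, A[0][2] + B[2][2] = 0 + 5 = 5) = -1 (attained at k = 0)
  C[1][0] = min over k of (A[1][0] + B[0][0] = 3 + 10 = 13, A[1][1] + B[1][0] = 3 + -5 = -2, A[1][2] + B[2][0] = 10 + -1 = 9) = -2 (attained at k = 1)
  C[1][1] = min over k of (A[1][0] + B[0][1] = 3 + -3 = 0, A[1][1] + B[1][1] = 3 + 0 = 3, A[1][2] + B[2][1] = 10 + 6 = 16) = 0 (attained at k = 0)
  C[1][2] = min over k of (A[1][0] + B[0][2] = 3 + -4 = -1, A[1][1] + B[1][2] = 3 + -2 = 1, A[1][2] + B[2][2] = 10 + 5 = 15) = -1 (attained at k = 0)
  C[2][0] = min over k of (A[2][0] + B[0][0] = -1 + 10 = 9, A[2][1] + B[1][0] = 4 + -5 = -1, A[2][2] + B[2][0] = 4 + -1 = 3) = -1 (attained at k = 1)
  C[2][1] = min over k of (A[2][0] + B[0][1] = -1 + -3 = -4, A[2][1] + B[1][1] = 4 + 0 = 4, A[2][2] + B[2][1] = 4 + 6 = 10) = -4 (attained at k = 0)
  C[2][2] = min over k of (A[2][0] + B[0][2] = -1 + -4 = -5, A[2][1] + B[1][2] = 4 + -2 = 2, A[2][2] + B[2][2] = 4 + 5 = 9) = -5 (attained at k = 0)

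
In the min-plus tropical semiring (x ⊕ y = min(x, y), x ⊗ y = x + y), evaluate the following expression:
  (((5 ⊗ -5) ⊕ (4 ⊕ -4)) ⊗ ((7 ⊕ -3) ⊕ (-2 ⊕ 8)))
(((5 ⊗ -5) ⊕ (4 ⊕ -4)) ⊗ ((7 ⊕ -3) ⊕ (-2 ⊕ 8))) = -7

Expand innermost to outermost. Recall ⊕ takes the minimum of its arguments and ⊗ takes their sum. Working out the expression (((5 ⊗ -5) ⊕ (4 ⊕ -4)) ⊗ ((7 ⊕ -3) ⊕ (-2 ⊕ 8))) gives -7.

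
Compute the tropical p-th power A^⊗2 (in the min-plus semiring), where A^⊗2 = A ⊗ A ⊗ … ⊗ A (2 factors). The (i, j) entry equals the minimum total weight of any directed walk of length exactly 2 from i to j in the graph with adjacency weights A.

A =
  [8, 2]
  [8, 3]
A^⊗2 =
  [10, 5]
  [11, 6]

Each entry (A^⊗2)_ij equals the minimum over all length-2 walks i = v_0 → v_1 → … → v_2 = j of Σ_t A[v_t][v_{t+1}]. For example, for (i, j) = (0, 1) we minimise over 2 possible intermediate vertex sequences; the minimum is 5, attained along the walk 0 → 1 → 1.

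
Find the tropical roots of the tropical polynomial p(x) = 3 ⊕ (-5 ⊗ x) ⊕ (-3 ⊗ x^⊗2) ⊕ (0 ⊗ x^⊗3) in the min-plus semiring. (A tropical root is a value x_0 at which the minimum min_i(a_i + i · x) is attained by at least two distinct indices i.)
Roots: {-3, -2, 8}

Each tropical root is a break point of the lower envelope of the lines y = a_i + i · x (there are 4 lines, with slopes 0, 1, ..., 3). Only the lines that attain the minimum somewhere contribute to roots; other lines are dominated. Here the surviving (envelope) indices are i = 3, i = 2, i = 1, i = 0.
Intersections between consecutive envelope lines give the roots: for adjacent envelope indices i < j the intersection is x = (a_i − a_j) / (j − i). Reading off the sorted break points: {-3, -2, 8}.
Verification: at each break x_0, at least two indices attain the minimum of min_i(a_i + i · x_0).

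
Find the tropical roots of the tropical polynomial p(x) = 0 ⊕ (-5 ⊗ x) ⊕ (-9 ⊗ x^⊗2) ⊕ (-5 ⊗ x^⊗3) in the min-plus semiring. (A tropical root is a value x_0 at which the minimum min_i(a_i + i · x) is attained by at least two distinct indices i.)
Roots: {-4, 4, 5}

Each tropical root is a break point of the lower envelope of the lines y = a_i + i · x (there are 4 lines, with slopes 0, 1, ..., 3). Only the lines that attain the minimum somewhere contribute to roots; other lines are dominated. Here the surviving (envelope) indices are i = 3, i = 2, i = 1, i = 0.
Intersections between consecutive envelope lines give the roots: for adjacent envelope indices i < j the intersection is x = (a_i − a_j) / (j − i). Reading off the sorted break points: {-4, 4, 5}.
Verification: at each break x_0, at least two indices attain the minimum of min_i(a_i + i · x_0).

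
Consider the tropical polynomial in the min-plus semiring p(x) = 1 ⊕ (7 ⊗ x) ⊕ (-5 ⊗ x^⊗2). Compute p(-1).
p(-1) = -7

A tropical monomial a ⊗ x^⊗i evaluates to a + i · x. Evaluating each term at x = -1:
  Term 0 contributes 1 + 0 · -1 = 1
  Term 1 contributes 7 + 1 · -1 = 6
  Term 2 contributes -5 + 2 · -1 = -7
p(-1) = ⊕ of these = min[1, 6, -7] = -7.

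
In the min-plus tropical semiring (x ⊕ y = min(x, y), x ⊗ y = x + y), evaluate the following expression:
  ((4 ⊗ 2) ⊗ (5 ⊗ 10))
((4 ⊗ 2) ⊗ (5 ⊗ 10)) = 21

Expand innermost to outermost. Recall ⊕ takes the minimum of its arguments and ⊗ takes their sum. Working out the expression ((4 ⊗ 2) ⊗ (5 ⊗ 10)) gives 21.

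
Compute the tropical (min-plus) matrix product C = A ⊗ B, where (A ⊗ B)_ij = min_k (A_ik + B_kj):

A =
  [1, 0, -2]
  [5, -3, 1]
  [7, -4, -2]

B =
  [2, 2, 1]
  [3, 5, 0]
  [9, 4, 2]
A ⊗ B =
  [3, 2, 0]
  [0, 2, -3]
  [-1, 1, -4]

Apply the min-plus product entry-by-entry:
  C[0][0] = min over k of (A[0][0] + B[0][0] = 1 + 2 = 3, A[0][1] + B[1][0] = 0 + 3 = 3, A[0][2] + B[2][0] = -2 + 9 = 7) = 3 (attained at k = 0)
  C[0][1] = min over k of (A[0][0] + B[0][1] = 1 + 2 = 3, A[0][1] + B[1][1] = 0 + 5 = 5, A[0][2] + B[2][1] = -2 + 4 = 2) = 2 (attained at k = 2)
  C[0][2] = min over k of (A[0][0] + B[0][2] = 1 + 1 = 2, A[0][1] + B[1][2] = 0 + 0 = 0, A[0][2] + B[2][2] = -2 + 2 = 0) = 0 (attained at k = 1)
  C[1][0] = min over k of (A[1][0] + B[0][0] = 5 + 2 = 7, A[1][1] + B[1][0] = -3 + 3 = 0, A[1][2] + B[2][0] = 1 + 9 = 10) = 0 (attained at k = 1)
  C[1][1] = min over k of (A[1][0] + B[0][1] = 5 + 2 = 7, A[1][1] + B[1][1] = -3 + 5 = 2, A[1][2] + B[2][1] = 1 + 4 = 5) = 2 (attained at k = 1)
  C[1][2] = min over k of (A[1][0] + B[0][2] = 5 + 1 = 6, A[1][1] + B[1][2] = -3 + 0 = -3, A[1][2] + B[2][2] = 1 + 2 = 3) = -3 (attained at k = 1)
  C[2][0] = min over k of (A[2][0] + B[0][0] = 7 + 2 = 9, A[2][1] + B[1][0] = -4 + 3 = -1, A[2][2] + B[2][0] = -2 + 9 = 7) = -1 (attained at k = 1)
  C[2][1] = min over k of (A[2][0] + B[0][1] = 7 + 2 = 9, A[2][1] + B[1][1] = -4 + 5 = 1, A[2][2] + B[2][1] = -2 + 4 = 2) = 1 (attained at k = 1)
  C[2][2] = min over k of (A[2][0] + B[0][2] = 7 + 1 = 8, A[2][1] + B[1][2] = -4 + 0 = -4, A[2][2] + B[2][2] = -2 + 2 = 0) = -4 (attained at k = 1)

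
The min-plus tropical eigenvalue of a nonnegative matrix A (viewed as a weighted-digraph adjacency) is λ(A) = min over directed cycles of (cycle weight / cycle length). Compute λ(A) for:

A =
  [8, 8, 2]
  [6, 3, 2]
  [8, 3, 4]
λ(A) = 5/2

Enumerate directed cycles and compute their means (weight / length). Sample:
  cycle 0 → 0: weight = 8, length = 1, mean = 8/1 ≈ 8.000
  cycle 1 → 1: weight = 3, length = 1, mean = 3/1 ≈ 3.000
  cycle 2 → 2: weight = 4, length = 1, mean = 4/1 ≈ 4.000
  cycle 0 → 1 → 0: weight = 14, length = 2, mean = 14/2 ≈ 7.000
  cycle 0 → 2 → 0: weight = 10, length = 2, mean = 10/2 ≈ 5.000
  cycle 1 → 0 → 1: weight = 14, length = 2, mean = 14/2 ≈ 7.000
Minimum mean = 2.500, attained e.g. along the cycle 1 → 2 → 1 with weight 5 and length 2. So λ(A) = 5/2 = 5/2.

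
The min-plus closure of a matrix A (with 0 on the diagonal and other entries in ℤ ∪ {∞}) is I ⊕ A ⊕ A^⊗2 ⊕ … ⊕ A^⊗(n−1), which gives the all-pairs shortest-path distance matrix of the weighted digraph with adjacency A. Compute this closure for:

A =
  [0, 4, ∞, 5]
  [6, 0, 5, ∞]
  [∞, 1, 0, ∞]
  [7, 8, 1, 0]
Closure =
  [0, 4, 6, 5]
  [6, 0, 5, 11]
  [7, 1, 0, 12]
  [7, 2, 1, 0]

This is the Floyd-Warshall all-pairs shortest-path computation. For each intermediate vertex k = 0, 1, …, 3, update dist[i][j] ← min(dist[i][j], dist[i][k] + dist[k][j]). The final matrix gives, for each (i, j), the minimum total weight of any directed path from i to j (possibly empty when i = j).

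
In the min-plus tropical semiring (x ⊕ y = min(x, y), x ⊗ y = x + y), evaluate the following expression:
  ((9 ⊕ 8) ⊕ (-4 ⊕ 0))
((9 ⊕ 8) ⊕ (-4 ⊕ 0)) = -4

Expand innermost to outermost. Recall ⊕ takes the minimum of its arguments and ⊗ takes their sum. Working out the expression ((9 ⊕ 8) ⊕ (-4 ⊕ 0)) gives -4.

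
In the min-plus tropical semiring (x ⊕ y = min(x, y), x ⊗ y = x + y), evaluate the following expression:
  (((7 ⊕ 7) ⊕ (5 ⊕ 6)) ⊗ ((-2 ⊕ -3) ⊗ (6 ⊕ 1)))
(((7 ⊕ 7) ⊕ (5 ⊕ 6)) ⊗ ((-2 ⊕ -3) ⊗ (6 ⊕ 1))) = 3

Expand innermost to outermost. Recall ⊕ takes the minimum of its arguments and ⊗ takes their sum. Working out the expression (((7 ⊕ 7) ⊕ (5 ⊕ 6)) ⊗ ((-2 ⊕ -3) ⊗ (6 ⊕ 1))) gives 3.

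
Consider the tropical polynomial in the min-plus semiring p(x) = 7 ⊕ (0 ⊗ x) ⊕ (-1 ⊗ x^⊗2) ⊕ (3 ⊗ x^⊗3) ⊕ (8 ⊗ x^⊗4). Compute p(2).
p(2) = 2

A tropical monomial a ⊗ x^⊗i evaluates to a + i · x. Evaluating each term at x = 2:
  Term 0 contributes 7 + 0 · 2 = 7
  Term 1 contributes 0 + 1 · 2 = 2
  Term 2 contributes -1 + 2 · 2 = 3
  Term 3 contributes 3 + 3 · 2 = 9
  Term 4 contributes 8 + 4 · 2 = 16
p(2) = ⊕ of these = min[7, 2, 3, 9, 16] = 2.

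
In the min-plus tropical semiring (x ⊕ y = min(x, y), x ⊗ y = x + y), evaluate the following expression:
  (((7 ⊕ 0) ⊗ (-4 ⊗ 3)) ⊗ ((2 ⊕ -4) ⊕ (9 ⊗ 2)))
(((7 ⊕ 0) ⊗ (-4 ⊗ 3)) ⊗ ((2 ⊕ -4) ⊕ (9 ⊗ 2))) = -5

Expand innermost to outermost. Recall ⊕ takes the minimum of its arguments and ⊗ takes their sum. Working out the expression (((7 ⊕ 0) ⊗ (-4 ⊗ 3)) ⊗ ((2 ⊕ -4) ⊕ (9 ⊗ 2))) gives -5.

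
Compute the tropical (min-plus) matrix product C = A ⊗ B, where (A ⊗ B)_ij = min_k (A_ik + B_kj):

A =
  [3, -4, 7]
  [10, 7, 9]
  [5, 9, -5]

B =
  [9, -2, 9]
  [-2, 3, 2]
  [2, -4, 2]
A ⊗ B =
  [-6, -1, -2]
  [5, 5, 9]
  [-3, -9, -3]

Apply the min-plus product entry-by-entry:
  C[0][0] = min over k of (A[0][0] + B[0][0] = 3 + 9 = 12, A[0][1] + B[1][0] = -4 + -2 = -6, A[0][2] + B[2][0] = 7 + 2 = 9) = -6 (attained at k = 1)
  C[0][1] = min over k of (A[0][0] + B[0][1] = 3 + -2 = 1, A[0][1] + B[1][1] = -4 + 3 = -1, A[0][2] + B[2][1] = 7 + -4 = 3) = -1 (attained at k = 1)
  C[0][2] = min over k of (A[0][0] + B[0][2] = 3 + 9 = 12, A[0][1] + B[1][2] = -4 + 2 = -2, A[0][2] + B[2][2] = 7 + 2 = 9) = -2 (attained at k = 1)
  C[1][0] = min over k of (A[1][0] + B[0][0] = 10 + 9 = 19, A[1][1] + B[1][0] = 7 + -2 = 5, A[1][2] + B[2][0] = 9 + 2 = 11) = 5 (attained at k = 1)
  C[1][1] = min over k of (A[1][0] + B[0][1] = 10 + -2 = 8, A[1][1] + B[1][1] = 7 + 3 = 10, A[1][2] + B[2][1] = 9 + -4 = 5) = 5 (attained at k = 2)
  C[1][2] = min over k of (A[1][0] + B[0][2] = 10 + 9 = 19, A[1][1] + B[1][2] = 7 + 2 = 9, A[1][2] + B[2][2] = 9 + 2 = 11) = 9 (attained at k = 1)
  C[2][0] = min over k of (A[2][0] + B[0][0] = 5 + 9 = 14, A[2][1] + B[1][0] = 9 + -2 = 7, A[2][2] + B[2][0] = -5 + 2 = -3) = -3 (attained at k = 2)
  C[2][1] = min over k of (A[2][0] + B[0][1] = 5 + -2 = 3, A[2][1] + B[1][1] = 9 + 3 = 12, A[2][2] + B[2][1] = -5 + -4 = -9) = -9 (attained at k = 2)
  C[2][2] = min over k of (A[2][0] + B[0][2] = 5 + 9 = 14, A[2][1] + B[1][2] = 9 + 2 = 11, A[2][2] + B[2][2] = -5 + 2 = -3) = -3 (attained at k = 2)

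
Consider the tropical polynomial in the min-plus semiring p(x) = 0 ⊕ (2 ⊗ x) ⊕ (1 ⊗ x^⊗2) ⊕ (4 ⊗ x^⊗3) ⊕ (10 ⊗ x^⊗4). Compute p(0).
p(0) = 0

A tropical monomial a ⊗ x^⊗i evaluates to a + i · x. Evaluating each term at x = 0:
  Term 0 contributes 0 + 0 · 0 = 0
  Term 1 contributes 2 + 1 · 0 = 2
  Term 2 contributes 1 + 2 · 0 = 1
  Term 3 contributes 4 + 3 · 0 = 4
  Term 4 contributes 10 + 4 · 0 = 10
p(0) = ⊕ of these = min[0, 2, 1, 4, 10] = 0.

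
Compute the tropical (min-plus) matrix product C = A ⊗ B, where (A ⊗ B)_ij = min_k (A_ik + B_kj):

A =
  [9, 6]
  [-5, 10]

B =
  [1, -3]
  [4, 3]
A ⊗ B =
  [10, 6]
  [-4, -8]

Apply the min-plus product entry-by-entry:
  C[0][0] = min over k of (A[0][0] + B[0][0] = 9 + 1 = 10, A[0][1] + B[1][0] = 6 + 4 = 10) = 10 (attained at k = 0)
  C[0][1] = min over k of (A[0][0] + B[0][1] = 9 + -3 = 6, A[0][1] + B[1][1] = 6 + 3 = 9) = 6 (attained at k = 0)
  C[1][0] = min over k of (A[1][0] + B[0][0] = -5 + 1 = -4, A[1][1] + B[1][0] = 10 + 4 = 14) = -4 (attained at k = 0)
  C[1][1] = min over k of (A[1][0] + B[0][1] = -5 + -3 = -8, A[1][1] + B[1][1] = 10 + 3 = 13) = -8 (attained at k = 0)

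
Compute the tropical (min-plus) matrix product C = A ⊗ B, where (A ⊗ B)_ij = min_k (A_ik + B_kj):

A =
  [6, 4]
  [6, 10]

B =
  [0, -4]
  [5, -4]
A ⊗ B =
  [6, 0]
  [6, 2]

Apply the min-plus product entry-by-entry:
  C[0][0] = min over k of (A[0][0] + B[0][0] = 6 + 0 = 6, A[0][1] + B[1][0] = 4 + 5 = 9) = 6 (attained at k = 0)
  C[0][1] = min over k of (A[0][0] + B[0][1] = 6 + -4 = 2, A[0][1] + B[1][1] = 4 + -4 = 0) = 0 (attained at k = 1)
  C[1][0] = min over k of (A[1][0] + B[0][0] = 6 + 0 = 6, A[1][1] + B[1][0] = 10 + 5 = 15) = 6 (attained at k = 0)
  C[1][1] = min over k of (A[1][0] + B[0][1] = 6 + -4 = 2, A[1][1] + B[1][1] = 10 + -4 = 6) = 2 (attained at k = 0)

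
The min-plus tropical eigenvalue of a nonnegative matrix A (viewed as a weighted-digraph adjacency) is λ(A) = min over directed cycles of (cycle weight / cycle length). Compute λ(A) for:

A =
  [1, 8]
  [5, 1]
λ(A) = 1

Enumerate directed cycles and compute their means (weight / length). Sample:
  cycle 0 → 0: weight = 1, length = 1, mean = 1/1 ≈ 1.000
  cycle 1 → 1: weight = 1, length = 1, mean = 1/1 ≈ 1.000
  cycle 0 → 1 → 0: weight = 13, length = 2, mean = 13/2 ≈ 6.500
  cycle 1 → 0 → 1: weight = 13, length = 2, mean = 13/2 ≈ 6.500
Minimum mean = 1.000, attained e.g. along the cycle 0 → 0 with weight 1 and length 1. So λ(A) = 1/1 = 1.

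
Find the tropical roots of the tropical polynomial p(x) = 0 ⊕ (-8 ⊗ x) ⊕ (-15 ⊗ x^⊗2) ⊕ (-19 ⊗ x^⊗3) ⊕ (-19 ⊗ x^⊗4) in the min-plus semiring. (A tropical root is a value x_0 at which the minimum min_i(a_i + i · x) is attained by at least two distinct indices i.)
Roots: {0, 4, 7, 8}

Each tropical root is a break point of the lower envelope of the lines y = a_i + i · x (there are 5 lines, with slopes 0, 1, ..., 4). Only the lines that attain the minimum somewhere contribute to roots; other lines are dominated. Here the surviving (envelope) indices are i = 4, i = 3, i = 2, i = 1, i = 0.
Intersections between consecutive envelope lines give the roots: for adjacent envelope indices i < j the intersection is x = (a_i − a_j) / (j − i). Reading off the sorted break points: {0, 4, 7, 8}.
Verification: at each break x_0, at least two indices attain the minimum of min_i(a_i + i · x_0).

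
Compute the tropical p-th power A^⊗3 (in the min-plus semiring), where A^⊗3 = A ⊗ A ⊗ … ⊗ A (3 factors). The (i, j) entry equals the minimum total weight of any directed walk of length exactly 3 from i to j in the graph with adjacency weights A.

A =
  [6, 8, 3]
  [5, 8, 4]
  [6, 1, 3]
A^⊗3 =
  [9, 7, 8]
  [10, 8, 9]
  [9, 6, 8]

Each entry (A^⊗3)_ij equals the minimum over all length-3 walks i = v_0 → v_1 → … → v_3 = j of Σ_t A[v_t][v_{t+1}]. For example, for (i, j) = (0, 2) we minimise over 9 possible intermediate vertex sequences; the minimum is 8, attained along the walk 0 → 2 → 1 → 2.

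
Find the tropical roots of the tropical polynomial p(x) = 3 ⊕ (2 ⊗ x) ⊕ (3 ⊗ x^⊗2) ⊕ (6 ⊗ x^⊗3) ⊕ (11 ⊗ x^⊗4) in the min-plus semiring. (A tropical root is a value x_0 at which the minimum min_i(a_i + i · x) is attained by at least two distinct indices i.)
Roots: {-5, -3, -1, 1}

Each tropical root is a break point of the lower envelope of the lines y = a_i + i · x (there are 5 lines, with slopes 0, 1, ..., 4). Only the lines that attain the minimum somewhere contribute to roots; other lines are dominated. Here the surviving (envelope) indices are i = 4, i = 3, i = 2, i = 1, i = 0.
Intersections between consecutive envelope lines give the roots: for adjacent envelope indices i < j the intersection is x = (a_i − a_j) / (j − i). Reading off the sorted break points: {-5, -3, -1, 1}.
Verification: at each break x_0, at least two indices attain the minimum of min_i(a_i + i · x_0).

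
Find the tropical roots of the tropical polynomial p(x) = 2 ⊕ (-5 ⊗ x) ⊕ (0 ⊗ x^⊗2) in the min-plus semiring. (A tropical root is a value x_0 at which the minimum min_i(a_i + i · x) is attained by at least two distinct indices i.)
Roots: {-5, 7}

Each tropical root is a break point of the lower envelope of the lines y = a_i + i · x (there are 3 lines, with slopes 0, 1, ..., 2). Only the lines that attain the minimum somewhere contribute to roots; other lines are dominated. Here the surviving (envelope) indices are i = 2, i = 1, i = 0.
Intersections between consecutive envelope lines give the roots: for adjacent envelope indices i < j the intersection is x = (a_i − a_j) / (j − i). Reading off the sorted break points: {-5, 7}.
Verification: at each break x_0, at least two indices attain the minimum of min_i(a_i + i · x_0).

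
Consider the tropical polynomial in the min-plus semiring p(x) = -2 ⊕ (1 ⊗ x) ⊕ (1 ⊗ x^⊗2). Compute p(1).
p(1) = -2

A tropical monomial a ⊗ x^⊗i evaluates to a + i · x. Evaluating each term at x = 1:
  Term 0 contributes -2 + 0 · 1 = -2
  Term 1 contributes 1 + 1 · 1 = 2
  Term 2 contributes 1 + 2 · 1 = 3
p(1) = ⊕ of these = min[-2, 2, 3] = -2.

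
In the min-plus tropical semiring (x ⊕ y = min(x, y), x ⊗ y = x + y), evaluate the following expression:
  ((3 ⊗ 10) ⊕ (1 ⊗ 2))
((3 ⊗ 10) ⊕ (1 ⊗ 2)) = 3

Expand innermost to outermost. Recall ⊕ takes the minimum of its arguments and ⊗ takes their sum. Working out the expression ((3 ⊗ 10) ⊕ (1 ⊗ 2)) gives 3.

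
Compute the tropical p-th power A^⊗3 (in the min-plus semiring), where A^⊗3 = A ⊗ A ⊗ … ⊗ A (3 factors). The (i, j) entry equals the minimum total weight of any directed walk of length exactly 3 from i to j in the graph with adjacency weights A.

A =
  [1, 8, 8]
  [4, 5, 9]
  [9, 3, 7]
A^⊗3 =
  [3, 10, 10]
  [6, 13, 13]
  [8, 13, 15]

Each entry (A^⊗3)_ij equals the minimum over all length-3 walks i = v_0 → v_1 → … → v_3 = j of Σ_t A[v_t][v_{t+1}]. For example, for (i, j) = (0, 2) we minimise over 9 possible intermediate vertex sequences; the minimum is 10, attained along the walk 0 → 0 → 0 → 2.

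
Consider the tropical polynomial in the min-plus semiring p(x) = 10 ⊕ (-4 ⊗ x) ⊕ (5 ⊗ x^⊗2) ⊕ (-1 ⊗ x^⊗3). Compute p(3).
p(3) = -1

A tropical monomial a ⊗ x^⊗i evaluates to a + i · x. Evaluating each term at x = 3:
  Term 0 contributes 10 + 0 · 3 = 10
  Term 1 contributes -4 + 1 · 3 = -1
  Term 2 contributes 5 + 2 · 3 = 11
  Term 3 contributes -1 + 3 · 3 = 8
p(3) = ⊕ of these = min[10, -1, 11, 8] = -1.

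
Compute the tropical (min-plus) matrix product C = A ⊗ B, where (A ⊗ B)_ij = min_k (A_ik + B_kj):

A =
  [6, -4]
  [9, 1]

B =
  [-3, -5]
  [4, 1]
A ⊗ B =
  [0, -3]
  [5, 2]

Apply the min-plus product entry-by-entry:
  C[0][0] = min over k of (A[0][0] + B[0][0] = 6 + -3 = 3, A[0][1] + B[1][0] = -4 + 4 = 0) = 0 (attained at k = 1)
  C[0][1] = min over k of (A[0][0] + B[0][1] = 6 + -5 = 1, A[0][1] + B[1][1] = -4 + 1 = -3) = -3 (attained at k = 1)
  C[1][0] = min over k of (A[1][0] + B[0][0] = 9 + -3 = 6, A[1][1] + B[1][0] = 1 + 4 = 5) = 5 (attained at k = 1)
  C[1][1] = min over k of (A[1][0] + B[0][1] = 9 + -5 = 4, A[1][1] + B[1][1] = 1 + 1 = 2) = 2 (attained at k = 1)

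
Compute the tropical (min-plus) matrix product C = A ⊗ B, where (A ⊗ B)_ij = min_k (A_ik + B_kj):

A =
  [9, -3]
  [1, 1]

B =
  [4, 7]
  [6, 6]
A ⊗ B =
  [3, 3]
  [5, 7]

Apply the min-plus product entry-by-entry:
  C[0][0] = min over k of (A[0][0] + B[0][0] = 9 + 4 = 13, A[0][1] + B[1][0] = -3 + 6 = 3) = 3 (attained at k = 1)
  C[0][1] = min over k of (A[0][0] + B[0][1] = 9 + 7 = 16, A[0][1] + B[1][1] = -3 + 6 = 3) = 3 (attained at k = 1)
  C[1][0] = min over k of (A[1][0] + B[0][0] = 1 + 4 = 5, A[1][1] + B[1][0] = 1 + 6 = 7) = 5 (attained at k = 0)
  C[1][1] = min over k of (A[1][0] + B[0][1] = 1 + 7 = 8, A[1][1] + B[1][1] = 1 + 6 = 7) = 7 (attained at k = 1)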